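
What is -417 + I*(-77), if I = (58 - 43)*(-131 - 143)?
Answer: 316053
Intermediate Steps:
I = -4110 (I = 15*(-274) = -4110)
-417 + I*(-77) = -417 - 4110*(-77) = -417 + 316470 = 316053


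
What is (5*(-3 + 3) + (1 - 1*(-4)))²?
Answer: 25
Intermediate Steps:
(5*(-3 + 3) + (1 - 1*(-4)))² = (5*0 + (1 + 4))² = (0 + 5)² = 5² = 25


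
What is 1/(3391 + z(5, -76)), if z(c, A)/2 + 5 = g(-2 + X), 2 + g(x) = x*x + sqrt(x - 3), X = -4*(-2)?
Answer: 3449/11895589 - 2*sqrt(3)/11895589 ≈ 0.00028965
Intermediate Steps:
X = 8
g(x) = -2 + x**2 + sqrt(-3 + x) (g(x) = -2 + (x*x + sqrt(x - 3)) = -2 + (x**2 + sqrt(-3 + x)) = -2 + x**2 + sqrt(-3 + x))
z(c, A) = 58 + 2*sqrt(3) (z(c, A) = -10 + 2*(-2 + (-2 + 8)**2 + sqrt(-3 + (-2 + 8))) = -10 + 2*(-2 + 6**2 + sqrt(-3 + 6)) = -10 + 2*(-2 + 36 + sqrt(3)) = -10 + 2*(34 + sqrt(3)) = -10 + (68 + 2*sqrt(3)) = 58 + 2*sqrt(3))
1/(3391 + z(5, -76)) = 1/(3391 + (58 + 2*sqrt(3))) = 1/(3449 + 2*sqrt(3))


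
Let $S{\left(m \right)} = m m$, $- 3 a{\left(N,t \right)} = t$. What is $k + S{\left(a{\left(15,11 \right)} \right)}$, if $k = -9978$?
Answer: $- \frac{89681}{9} \approx -9964.6$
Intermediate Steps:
$a{\left(N,t \right)} = - \frac{t}{3}$
$S{\left(m \right)} = m^{2}$
$k + S{\left(a{\left(15,11 \right)} \right)} = -9978 + \left(\left(- \frac{1}{3}\right) 11\right)^{2} = -9978 + \left(- \frac{11}{3}\right)^{2} = -9978 + \frac{121}{9} = - \frac{89681}{9}$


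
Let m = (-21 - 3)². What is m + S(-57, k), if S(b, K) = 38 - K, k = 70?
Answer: 544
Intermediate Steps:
m = 576 (m = (-24)² = 576)
m + S(-57, k) = 576 + (38 - 1*70) = 576 + (38 - 70) = 576 - 32 = 544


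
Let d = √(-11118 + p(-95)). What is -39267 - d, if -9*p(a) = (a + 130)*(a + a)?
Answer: -39267 - 22*I*√193/3 ≈ -39267.0 - 101.88*I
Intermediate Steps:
p(a) = -2*a*(130 + a)/9 (p(a) = -(a + 130)*(a + a)/9 = -(130 + a)*2*a/9 = -2*a*(130 + a)/9)
d = 22*I*√193/3 (d = √(-11118 - 2/9*(-95)*(130 - 95)) = √(-11118 - 2/9*(-95)*35) = √(-11118 + 6650/9) = √(-93412/9) = 22*I*√193/3 ≈ 101.88*I)
-39267 - d = -39267 - 22*I*√193/3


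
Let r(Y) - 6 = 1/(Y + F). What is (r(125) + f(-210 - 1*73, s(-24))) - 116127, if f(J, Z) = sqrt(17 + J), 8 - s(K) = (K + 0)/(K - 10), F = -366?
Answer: -27985162/241 + I*sqrt(266) ≈ -1.1612e+5 + 16.31*I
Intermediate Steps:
s(K) = 8 - K/(-10 + K) (s(K) = 8 - (K + 0)/(K - 10) = 8 - K/(-10 + K))
r(Y) = 6 + 1/(-366 + Y) (r(Y) = 6 + 1/(Y - 366) = 6 + 1/(-366 + Y))
(r(125) + f(-210 - 1*73, s(-24))) - 116127 = ((-2195 + 6*125)/(-366 + 125) + sqrt(17 + (-210 - 1*73))) - 116127 = ((-2195 + 750)/(-241) + sqrt(17 + (-210 - 73))) - 116127 = (-1/241*(-1445) + sqrt(17 - 283)) - 116127 = (1445/241 + sqrt(-266)) - 116127 = (1445/241 + I*sqrt(266)) - 116127 = -27985162/241 + I*sqrt(266)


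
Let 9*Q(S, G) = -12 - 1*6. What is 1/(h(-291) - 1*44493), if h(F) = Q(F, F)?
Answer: -1/44495 ≈ -2.2474e-5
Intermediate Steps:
Q(S, G) = -2 (Q(S, G) = (-12 - 1*6)/9 = (-12 - 6)/9 = (⅑)*(-18) = -2)
h(F) = -2
1/(h(-291) - 1*44493) = 1/(-2 - 1*44493) = 1/(-2 - 44493) = 1/(-44495) = -1/44495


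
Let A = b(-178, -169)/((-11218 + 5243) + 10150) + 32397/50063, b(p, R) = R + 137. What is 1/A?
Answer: 209013025/133655459 ≈ 1.5638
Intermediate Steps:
b(p, R) = 137 + R
A = 133655459/209013025 (A = (137 - 169)/((-11218 + 5243) + 10150) + 32397/50063 = -32/(-5975 + 10150) + 32397*(1/50063) = -32/4175 + 32397/50063 = 133655459/209013025 ≈ 0.63946)
1/A = 1/(133655459/209013025) = 209013025/133655459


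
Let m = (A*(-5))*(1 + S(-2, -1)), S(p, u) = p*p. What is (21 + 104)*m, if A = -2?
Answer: 6250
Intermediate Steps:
S(p, u) = p²
m = 50 (m = (-2*(-5))*(1 + (-2)²) = 10*(1 + 4) = 10*5 = 50)
(21 + 104)*m = (21 + 104)*50 = 125*50 = 6250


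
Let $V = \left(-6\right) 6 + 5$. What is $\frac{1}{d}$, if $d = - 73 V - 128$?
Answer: $\frac{1}{2135} \approx 0.00046838$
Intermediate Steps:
$V = -31$ ($V = -36 + 5 = -31$)
$d = 2135$ ($d = \left(-73\right) \left(-31\right) - 128 = 2263 - 128 = 2135$)
$\frac{1}{d} = \frac{1}{2135}$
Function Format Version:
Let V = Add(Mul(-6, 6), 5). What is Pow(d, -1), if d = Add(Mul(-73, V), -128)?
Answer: Rational(1, 2135) ≈ 0.00046838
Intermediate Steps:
V = -31 (V = Add(-36, 5) = -31)
d = 2135 (d = Add(Mul(-73, -31), -128) = Add(2263, -128) = 2135)
Pow(d, -1) = Pow(2135, -1) = Rational(1, 2135)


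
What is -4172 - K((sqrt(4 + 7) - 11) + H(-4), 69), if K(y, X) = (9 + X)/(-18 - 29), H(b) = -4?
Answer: -196006/47 ≈ -4170.3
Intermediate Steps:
K(y, X) = -9/47 - X/47 (K(y, X) = (9 + X)/(-47) = (9 + X)*(-1/47) = -9/47 - X/47)
-4172 - K((sqrt(4 + 7) - 11) + H(-4), 69) = -4172 - (-9/47 - 1/47*69) = -4172 - (-9/47 - 69/47) = -4172 - 1*(-78/47) = -4172 + 78/47 = -196006/47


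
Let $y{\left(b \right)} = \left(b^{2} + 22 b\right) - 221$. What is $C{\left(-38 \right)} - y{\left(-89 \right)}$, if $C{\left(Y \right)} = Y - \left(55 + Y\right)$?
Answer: $-5797$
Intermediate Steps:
$y{\left(b \right)} = -221 + b^{2} + 22 b$
$C{\left(Y \right)} = -55$
$C{\left(-38 \right)} - y{\left(-89 \right)} = -55 - \left(-221 + \left(-89\right)^{2} + 22 \left(-89\right)\right) = -55 - \left(-221 + 7921 - 1958\right) = -55 - 5742 = -5797$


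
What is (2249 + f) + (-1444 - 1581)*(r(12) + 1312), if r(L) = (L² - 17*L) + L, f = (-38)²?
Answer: -3819907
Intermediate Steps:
f = 1444
r(L) = L² - 16*L
(2249 + f) + (-1444 - 1581)*(r(12) + 1312) = (2249 + 1444) + (-1444 - 1581)*(12*(-16 + 12) + 1312) = 3693 - 3025*(12*(-4) + 1312) = 3693 - 3025*(-48 + 1312) = 3693 - 3025*1264 = 3693 - 3823600 = -3819907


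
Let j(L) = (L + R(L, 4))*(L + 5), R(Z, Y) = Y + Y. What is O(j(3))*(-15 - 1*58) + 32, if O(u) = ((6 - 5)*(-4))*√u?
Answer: 32 + 584*√22 ≈ 2771.2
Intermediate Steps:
R(Z, Y) = 2*Y
j(L) = (5 + L)*(8 + L) (j(L) = (L + 2*4)*(L + 5) = (L + 8)*(5 + L) = (8 + L)*(5 + L) = (5 + L)*(8 + L))
O(u) = -4*√u (O(u) = (1*(-4))*√u = -4*√u)
O(j(3))*(-15 - 1*58) + 32 = (-4*√(40 + 3² + 13*3))*(-15 - 1*58) + 32 = (-4*√(40 + 9 + 39))*(-15 - 58) + 32 = -8*√22*(-73) + 32 = 584*√22 + 32 = 32 + 584*√22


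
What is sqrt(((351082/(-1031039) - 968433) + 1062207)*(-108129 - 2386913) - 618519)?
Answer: I*sqrt(112593765554591782439)/21937 ≈ 4.837e+5*I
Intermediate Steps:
sqrt(((351082/(-1031039) - 968433) + 1062207)*(-108129 - 2386913) - 618519) = sqrt(((351082*(-1/1031039) - 968433) + 1062207)*(-2495042) - 618519) = sqrt(((-351082/1031039 - 968433) + 1062207)*(-2495042) - 618519) = sqrt((-998492542969/1031039 + 1062207)*(-2495042) - 618519) = sqrt((96684300104/1031039)*(-2495042) - 618519) = sqrt(-5132582755320944/21937 - 618519) = sqrt(-5132596323772247/21937) = I*sqrt(112593765554591782439)/21937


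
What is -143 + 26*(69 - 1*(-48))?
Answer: 2899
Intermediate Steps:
-143 + 26*(69 - 1*(-48)) = -143 + 26*(69 + 48) = -143 + 26*117 = -143 + 3042 = 2899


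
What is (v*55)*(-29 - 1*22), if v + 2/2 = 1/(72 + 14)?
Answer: 238425/86 ≈ 2772.4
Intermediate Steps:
v = -85/86 (v = -1 + 1/(72 + 14) = -1 + 1/86 = -85/86 ≈ -0.98837)
(v*55)*(-29 - 1*22) = (-85/86*55)*(-29 - 1*22) = -4675*(-29 - 22)/86 = -4675/86*(-51) = 238425/86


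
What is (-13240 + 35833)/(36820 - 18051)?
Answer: 22593/18769 ≈ 1.2037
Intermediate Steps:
(-13240 + 35833)/(36820 - 18051) = 22593/18769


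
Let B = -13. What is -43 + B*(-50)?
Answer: 607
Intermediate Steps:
-43 + B*(-50) = -43 - 13*(-50) = -43 + 650 = 607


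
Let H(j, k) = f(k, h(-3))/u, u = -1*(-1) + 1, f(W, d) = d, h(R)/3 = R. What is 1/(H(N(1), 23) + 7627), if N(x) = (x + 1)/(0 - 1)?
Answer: 2/15245 ≈ 0.00013119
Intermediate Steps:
h(R) = 3*R
N(x) = -1 - x (N(x) = (1 + x)/(-1) = (1 + x)*(-1) = -1 - x)
u = 2 (u = 1 + 1 = 2)
H(j, k) = -9/2 (H(j, k) = (3*(-3))/2 = -9*½ = -9/2)
1/(H(N(1), 23) + 7627) = 1/(-9/2 + 7627) = 1/(15245/2) = 2/15245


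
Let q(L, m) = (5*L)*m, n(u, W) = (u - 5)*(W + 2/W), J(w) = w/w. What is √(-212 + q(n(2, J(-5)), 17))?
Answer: I*√977 ≈ 31.257*I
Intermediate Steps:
J(w) = 1
n(u, W) = (-5 + u)*(W + 2/W)
q(L, m) = 5*L*m
√(-212 + q(n(2, J(-5)), 17)) = √(-212 + 5*((-10 + 2*2 + 1²*(-5 + 2))/1)*17) = √(-212 + 5*(1*(-10 + 4 + 1*(-3)))*17) = √(-212 + 5*(1*(-10 + 4 - 3))*17) = √(-212 + 5*(1*(-9))*17) = √(-212 + 5*(-9)*17) = √(-212 - 765) = √(-977) = I*√977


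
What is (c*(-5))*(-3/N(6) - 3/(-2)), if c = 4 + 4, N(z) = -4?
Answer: -90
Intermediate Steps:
c = 8
(c*(-5))*(-3/N(6) - 3/(-2)) = (8*(-5))*(-3/(-4) - 3/(-2)) = -40*(-3*(-1/4) - 3*(-1/2)) = -40*(3/4 + 3/2) = -40*9/4 = -90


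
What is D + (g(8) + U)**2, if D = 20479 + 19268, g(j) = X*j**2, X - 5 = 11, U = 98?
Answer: 1298631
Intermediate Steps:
X = 16 (X = 5 + 11 = 16)
g(j) = 16*j**2
D = 39747
D + (g(8) + U)**2 = 39747 + (16*8**2 + 98)**2 = 39747 + (16*64 + 98)**2 = 39747 + (1024 + 98)**2 = 39747 + 1122**2 = 39747 + 1258884 = 1298631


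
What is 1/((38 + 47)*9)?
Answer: 1/765 ≈ 0.0013072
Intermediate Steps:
1/((38 + 47)*9) = 1/(85*9) = 1/765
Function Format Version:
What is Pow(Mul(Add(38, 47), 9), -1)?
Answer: Rational(1, 765) ≈ 0.0013072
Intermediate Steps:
Pow(Mul(Add(38, 47), 9), -1) = Pow(Mul(85, 9), -1) = Pow(765, -1) = Rational(1, 765)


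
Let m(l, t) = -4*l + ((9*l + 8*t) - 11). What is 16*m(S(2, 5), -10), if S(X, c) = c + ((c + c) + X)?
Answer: -96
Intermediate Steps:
S(X, c) = X + 3*c (S(X, c) = c + (2*c + X) = c + (X + 2*c) = X + 3*c)
m(l, t) = -11 + 5*l + 8*t (m(l, t) = -4*l + ((8*t + 9*l) - 11) = -4*l + (-11 + 8*t + 9*l) = -11 + 5*l + 8*t)
16*m(S(2, 5), -10) = 16*(-11 + 5*(2 + 3*5) + 8*(-10)) = 16*(-11 + 5*(2 + 15) - 80) = 16*(-11 + 5*17 - 80) = 16*(-11 + 85 - 80) = 16*(-6) = -96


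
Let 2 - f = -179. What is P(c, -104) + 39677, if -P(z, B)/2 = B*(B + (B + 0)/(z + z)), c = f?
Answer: 3255329/181 ≈ 17985.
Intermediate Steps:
f = 181 (f = 2 - 1*(-179) = 2 + 179 = 181)
c = 181
P(z, B) = -2*B*(B + B/(2*z)) (P(z, B) = -2*B*(B + (B + 0)/(z + z)) = -2*B*(B + B/((2*z))) = -2*B*(B + B*(1/(2*z))) = -2*B*(B + B/(2*z)))
P(c, -104) + 39677 = (-104)**2*(-1 - 2*181)/181 + 39677 = 10816*(1/181)*(-1 - 362) + 39677 = 10816*(1/181)*(-363) + 39677 = -3926208/181 + 39677 = 3255329/181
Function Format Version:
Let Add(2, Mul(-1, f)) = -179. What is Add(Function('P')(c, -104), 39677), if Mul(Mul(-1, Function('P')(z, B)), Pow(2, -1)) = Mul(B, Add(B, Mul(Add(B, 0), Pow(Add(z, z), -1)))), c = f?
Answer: Rational(3255329, 181) ≈ 17985.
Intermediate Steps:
f = 181 (f = Add(2, Mul(-1, -179)) = Add(2, 179) = 181)
c = 181
Function('P')(z, B) = Mul(-2, B, Add(B, Mul(Rational(1, 2), B, Pow(z, -1)))) (Function('P')(z, B) = Mul(-2, Mul(B, Add(B, Mul(Add(B, 0), Pow(Add(z, z), -1))))) = Mul(-2, Mul(B, Add(B, Mul(B, Pow(Mul(2, z), -1))))) = Mul(-2, Mul(B, Add(B, Mul(B, Mul(Rational(1, 2), Pow(z, -1)))))) = Mul(-2, Mul(B, Add(B, Mul(Rational(1, 2), B, Pow(z, -1))))) = Mul(-2, B, Add(B, Mul(Rational(1, 2), B, Pow(z, -1)))))
Add(Function('P')(c, -104), 39677) = Add(Mul(Pow(-104, 2), Pow(181, -1), Add(-1, Mul(-2, 181))), 39677) = Add(Mul(10816, Rational(1, 181), Add(-1, -362)), 39677) = Add(Mul(10816, Rational(1, 181), -363), 39677) = Add(Rational(-3926208, 181), 39677) = Rational(3255329, 181)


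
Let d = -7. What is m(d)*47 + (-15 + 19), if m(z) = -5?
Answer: -231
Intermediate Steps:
m(d)*47 + (-15 + 19) = -5*47 + (-15 + 19) = -235 + 4 = -231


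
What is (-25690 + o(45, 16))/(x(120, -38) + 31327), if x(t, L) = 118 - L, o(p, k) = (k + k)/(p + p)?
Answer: -1156034/1416735 ≈ -0.81598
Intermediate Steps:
o(p, k) = k/p (o(p, k) = (2*k)/((2*p)) = (2*k)*(1/(2*p)) = k/p)
(-25690 + o(45, 16))/(x(120, -38) + 31327) = (-25690 + 16/45)/((118 - 1*(-38)) + 31327) = (-25690 + 16*(1/45))/((118 + 38) + 31327) = (-25690 + 16/45)/(156 + 31327) = -1156034/45/31483 = -1156034/45*1/31483 = -1156034/1416735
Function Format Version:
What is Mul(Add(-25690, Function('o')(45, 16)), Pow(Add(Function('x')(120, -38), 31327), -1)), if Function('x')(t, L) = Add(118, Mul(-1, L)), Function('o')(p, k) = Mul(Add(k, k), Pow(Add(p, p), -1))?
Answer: Rational(-1156034, 1416735) ≈ -0.81598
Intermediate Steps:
Function('o')(p, k) = Mul(k, Pow(p, -1)) (Function('o')(p, k) = Mul(Mul(2, k), Pow(Mul(2, p), -1)) = Mul(Mul(2, k), Mul(Rational(1, 2), Pow(p, -1))) = Mul(k, Pow(p, -1)))
Mul(Add(-25690, Function('o')(45, 16)), Pow(Add(Function('x')(120, -38), 31327), -1)) = Mul(Add(-25690, Mul(16, Pow(45, -1))), Pow(Add(Add(118, Mul(-1, -38)), 31327), -1)) = Mul(Add(-25690, Mul(16, Rational(1, 45))), Pow(Add(Add(118, 38), 31327), -1)) = Mul(Add(-25690, Rational(16, 45)), Pow(Add(156, 31327), -1)) = Mul(Rational(-1156034, 45), Pow(31483, -1)) = Mul(Rational(-1156034, 45), Rational(1, 31483)) = Rational(-1156034, 1416735)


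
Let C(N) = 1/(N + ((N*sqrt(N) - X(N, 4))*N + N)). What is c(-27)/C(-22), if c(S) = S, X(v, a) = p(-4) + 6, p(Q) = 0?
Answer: -2376 - 13068*I*sqrt(22) ≈ -2376.0 - 61294.0*I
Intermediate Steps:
X(v, a) = 6 (X(v, a) = 0 + 6 = 6)
C(N) = 1/(2*N + N*(-6 + N**(3/2))) (C(N) = 1/(N + ((N*sqrt(N) - 1*6)*N + N)) = 1/(N + ((N**(3/2) - 6)*N + N)) = 1/(N + ((-6 + N**(3/2))*N + N)) = 1/(N + (N*(-6 + N**(3/2)) + N)) = 1/(N + (N + N*(-6 + N**(3/2)))) = 1/(2*N + N*(-6 + N**(3/2))))
c(-27)/C(-22) = -(2376 + 13068*I*sqrt(22)) = -27*(88 + 484*I*sqrt(22)) = -2376 - 13068*I*sqrt(22)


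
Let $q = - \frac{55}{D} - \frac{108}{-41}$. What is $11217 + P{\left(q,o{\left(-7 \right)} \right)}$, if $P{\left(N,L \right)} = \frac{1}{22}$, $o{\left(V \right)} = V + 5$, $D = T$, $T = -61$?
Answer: $\frac{246775}{22} \approx 11217.0$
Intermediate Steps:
$D = -61$
$q = \frac{8843}{2501}$ ($q = - \frac{55}{-61} - \frac{108}{-41} = \left(-55\right) \left(- \frac{1}{61}\right) - - \frac{108}{41} = \frac{55}{61} + \frac{108}{41} = \frac{8843}{2501} \approx 3.5358$)
$o{\left(V \right)} = 5 + V$
$P{\left(N,L \right)} = \frac{1}{22}$
$11217 + P{\left(q,o{\left(-7 \right)} \right)} = 11217 + \frac{1}{22} = \frac{246775}{22}$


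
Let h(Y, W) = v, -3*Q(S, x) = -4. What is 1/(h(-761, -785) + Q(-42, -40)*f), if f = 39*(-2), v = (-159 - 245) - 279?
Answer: -1/787 ≈ -0.0012706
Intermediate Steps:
v = -683 (v = -404 - 279 = -683)
Q(S, x) = 4/3 (Q(S, x) = -⅓*(-4) = 4/3)
f = -78
h(Y, W) = -683
1/(h(-761, -785) + Q(-42, -40)*f) = 1/(-683 + (4/3)*(-78)) = 1/(-683 - 104) = 1/(-787) = -1/787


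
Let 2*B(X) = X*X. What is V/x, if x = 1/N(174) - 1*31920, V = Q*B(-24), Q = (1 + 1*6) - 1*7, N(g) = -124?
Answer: 0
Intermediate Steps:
Q = 0 (Q = (1 + 6) - 7 = 7 - 7 = 0)
B(X) = X²/2 (B(X) = (X*X)/2 = X²/2)
V = 0 (V = 0*((½)*(-24)²) = 0*((½)*576) = 0*288 = 0)
x = -3958081/124 (x = 1/(-124) - 1*31920 = -1/124 - 31920 = -3958081/124 ≈ -31920.)
V/x = 0/(-3958081/124) = 0*(-124/3958081) = 0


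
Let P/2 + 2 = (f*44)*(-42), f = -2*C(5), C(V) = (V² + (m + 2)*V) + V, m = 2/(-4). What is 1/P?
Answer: 1/277196 ≈ 3.6076e-6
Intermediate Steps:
m = -½ (m = 2*(-¼) = -½ ≈ -0.50000)
C(V) = V² + 5*V/2 (C(V) = (V² + (-½ + 2)*V) + V = (V² + 3*V/2) + V = V² + 5*V/2)
f = -75 (f = -5*(5 + 2*5) = -5*(5 + 10) = -5*15 = -2*75/2 = -75)
P = 277196 (P = -4 + 2*(-75*44*(-42)) = -4 + 2*(-3300*(-42)) = -4 + 2*138600 = -4 + 277200 = 277196)
1/P = 1/277196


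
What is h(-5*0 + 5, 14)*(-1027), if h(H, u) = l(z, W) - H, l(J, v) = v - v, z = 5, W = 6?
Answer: 5135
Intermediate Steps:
l(J, v) = 0
h(H, u) = -H (h(H, u) = 0 - H = -H)
h(-5*0 + 5, 14)*(-1027) = -(-5*0 + 5)*(-1027) = -(0 + 5)*(-1027) = -1*5*(-1027) = -5*(-1027) = 5135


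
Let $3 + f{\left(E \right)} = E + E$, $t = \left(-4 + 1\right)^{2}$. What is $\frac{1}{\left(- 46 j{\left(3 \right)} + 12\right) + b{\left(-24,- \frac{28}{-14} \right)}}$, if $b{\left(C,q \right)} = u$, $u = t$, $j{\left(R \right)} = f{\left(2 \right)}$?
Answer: $- \frac{1}{25} \approx -0.04$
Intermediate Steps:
$t = 9$ ($t = \left(-3\right)^{2} = 9$)
$f{\left(E \right)} = -3 + 2 E$ ($f{\left(E \right)} = -3 + \left(E + E\right) = -3 + 2 E$)
$j{\left(R \right)} = 1$ ($j{\left(R \right)} = -3 + 2 \cdot 2 = -3 + 4 = 1$)
$u = 9$
$b{\left(C,q \right)} = 9$
$\frac{1}{\left(- 46 j{\left(3 \right)} + 12\right) + b{\left(-24,- \frac{28}{-14} \right)}} = \frac{1}{\left(\left(-46\right) 1 + 12\right) + 9} = \frac{1}{\left(-46 + 12\right) + 9} = \frac{1}{-34 + 9} = \frac{1}{-25} = - \frac{1}{25}$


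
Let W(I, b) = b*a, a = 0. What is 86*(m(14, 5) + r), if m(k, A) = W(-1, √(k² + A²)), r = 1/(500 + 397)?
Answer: 86/897 ≈ 0.095875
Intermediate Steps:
W(I, b) = 0 (W(I, b) = b*0 = 0)
r = 1/897 ≈ 0.0011148
m(k, A) = 0
86*(m(14, 5) + r) = 86*(0 + 1/897) = 86*(1/897) = 86/897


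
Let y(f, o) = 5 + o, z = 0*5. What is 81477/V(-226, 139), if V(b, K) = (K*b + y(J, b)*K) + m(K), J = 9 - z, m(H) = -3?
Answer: -9053/6904 ≈ -1.3113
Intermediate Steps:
z = 0
J = 9 (J = 9 - 1*0 = 9 + 0 = 9)
V(b, K) = -3 + K*b + K*(5 + b) (V(b, K) = (K*b + (5 + b)*K) - 3 = (K*b + K*(5 + b)) - 3 = -3 + K*b + K*(5 + b))
81477/V(-226, 139) = 81477/(-3 + 139*(-226) + 139*(5 - 226)) = 81477/(-3 - 31414 + 139*(-221)) = 81477/(-3 - 31414 - 30719) = 81477/(-62136) = 81477*(-1/62136) = -9053/6904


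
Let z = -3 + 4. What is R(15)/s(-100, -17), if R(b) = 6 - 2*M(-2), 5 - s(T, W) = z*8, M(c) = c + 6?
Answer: ⅔ ≈ 0.66667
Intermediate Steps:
z = 1
M(c) = 6 + c
s(T, W) = -3 (s(T, W) = 5 - 8 = -3)
R(b) = -2 (R(b) = 6 - 2*(6 - 2) = 6 - 2*4 = 6 - 8 = -2)
R(15)/s(-100, -17) = -2/(-3) = -2*(-⅓) = ⅔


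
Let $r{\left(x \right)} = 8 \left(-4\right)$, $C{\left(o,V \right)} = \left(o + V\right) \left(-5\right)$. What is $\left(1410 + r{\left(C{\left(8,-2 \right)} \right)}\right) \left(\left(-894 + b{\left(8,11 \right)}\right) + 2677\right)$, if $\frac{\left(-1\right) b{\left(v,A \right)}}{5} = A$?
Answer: $2381184$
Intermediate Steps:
$C{\left(o,V \right)} = - 5 V - 5 o$ ($C{\left(o,V \right)} = \left(V + o\right) \left(-5\right) = - 5 V - 5 o$)
$b{\left(v,A \right)} = - 5 A$
$r{\left(x \right)} = -32$
$\left(1410 + r{\left(C{\left(8,-2 \right)} \right)}\right) \left(\left(-894 + b{\left(8,11 \right)}\right) + 2677\right) = \left(1410 - 32\right) \left(\left(-894 - 55\right) + 2677\right) = 1378 \left(\left(-894 - 55\right) + 2677\right) = 1378 \left(-949 + 2677\right) = 1378 \cdot 1728 = 2381184$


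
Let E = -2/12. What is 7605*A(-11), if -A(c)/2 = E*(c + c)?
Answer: -55770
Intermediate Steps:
E = -1/6 (E = -2*1/12 = -1/6 ≈ -0.16667)
A(c) = 2*c/3 (A(c) = -(-1)*(c + c)/3 = -(-1)*2*c/3 = -(-2)*c/3 = 2*c/3)
7605*A(-11) = 7605*((2/3)*(-11)) = 7605*(-22/3) = -55770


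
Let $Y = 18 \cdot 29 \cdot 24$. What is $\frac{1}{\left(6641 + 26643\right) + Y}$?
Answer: $\frac{1}{45812} \approx 2.1828 \cdot 10^{-5}$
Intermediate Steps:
$Y = 12528$ ($Y = 522 \cdot 24 = 12528$)
$\frac{1}{\left(6641 + 26643\right) + Y} = \frac{1}{\left(6641 + 26643\right) + 12528} = \frac{1}{33284 + 12528} = \frac{1}{45812}$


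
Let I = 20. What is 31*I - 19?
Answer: 601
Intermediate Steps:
31*I - 19 = 31*20 - 19 = 620 - 19 = 601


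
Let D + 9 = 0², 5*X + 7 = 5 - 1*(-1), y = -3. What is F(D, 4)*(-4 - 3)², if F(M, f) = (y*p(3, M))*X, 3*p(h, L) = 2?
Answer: 98/5 ≈ 19.600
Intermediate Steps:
p(h, L) = ⅔ (p(h, L) = (⅓)*2 = ⅔)
X = -⅕ (X = -7/5 + (5 - 1*(-1))/5 = -7/5 + (5 + 1)/5 = -7/5 + (⅕)*6 = -7/5 + 6/5 = -⅕ ≈ -0.20000)
D = -9 (D = -9 + 0² = -9 + 0 = -9)
F(M, f) = ⅖ (F(M, f) = -3*⅔*(-⅕) = -2*(-⅕) = ⅖)
F(D, 4)*(-4 - 3)² = 2*(-4 - 3)²/5 = (⅖)*(-7)² = (⅖)*49 = 98/5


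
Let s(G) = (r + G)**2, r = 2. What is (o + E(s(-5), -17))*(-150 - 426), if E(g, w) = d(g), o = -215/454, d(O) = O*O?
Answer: -10528992/227 ≈ -46383.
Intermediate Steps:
s(G) = (2 + G)**2
d(O) = O**2
o = -215/454 (o = -215*1/454 = -215/454 ≈ -0.47357)
E(g, w) = g**2
(o + E(s(-5), -17))*(-150 - 426) = (-215/454 + ((2 - 5)**2)**2)*(-150 - 426) = (-215/454 + ((-3)**2)**2)*(-576) = (-215/454 + 9**2)*(-576) = (-215/454 + 81)*(-576) = (36559/454)*(-576) = -10528992/227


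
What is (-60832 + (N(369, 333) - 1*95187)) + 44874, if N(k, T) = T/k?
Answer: -4556908/41 ≈ -1.1114e+5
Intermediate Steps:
(-60832 + (N(369, 333) - 1*95187)) + 44874 = (-60832 + (333/369 - 1*95187)) + 44874 = (-60832 + (333*(1/369) - 95187)) + 44874 = (-60832 + (37/41 - 95187)) + 44874 = (-60832 - 3902630/41) + 44874 = -6396742/41 + 44874 = -4556908/41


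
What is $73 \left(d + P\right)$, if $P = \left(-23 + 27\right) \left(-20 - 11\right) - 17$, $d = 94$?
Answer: $-3431$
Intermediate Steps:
$P = -141$ ($P = 4 \left(-31\right) - 17 = -124 - 17 = -141$)
$73 \left(d + P\right) = 73 \left(94 - 141\right) = 73 \left(-47\right) = -3431$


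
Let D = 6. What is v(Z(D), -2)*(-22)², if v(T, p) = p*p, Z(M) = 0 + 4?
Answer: 1936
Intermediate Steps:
Z(M) = 4
v(T, p) = p²
v(Z(D), -2)*(-22)² = (-2)²*(-22)² = 4*484 = 1936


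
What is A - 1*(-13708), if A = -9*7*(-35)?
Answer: 15913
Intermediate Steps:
A = 2205 (A = -63*(-35) = 2205)
A - 1*(-13708) = 2205 - 1*(-13708) = 2205 + 13708 = 15913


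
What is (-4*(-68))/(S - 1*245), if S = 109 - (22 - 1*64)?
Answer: -136/47 ≈ -2.8936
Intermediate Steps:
S = 151 (S = 109 - (22 - 64) = 109 - 1*(-42) = 109 + 42 = 151)
(-4*(-68))/(S - 1*245) = (-4*(-68))/(151 - 1*245) = 272/(151 - 245) = 272/(-94) = 272*(-1/94) = -136/47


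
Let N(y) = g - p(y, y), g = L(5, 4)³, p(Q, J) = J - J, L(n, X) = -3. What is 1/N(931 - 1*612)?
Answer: -1/27 ≈ -0.037037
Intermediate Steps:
p(Q, J) = 0
g = -27 (g = (-3)³ = -27)
N(y) = -27 (N(y) = -27 - 1*0 = -27 + 0 = -27)
1/N(931 - 1*612) = 1/(-27) = -1/27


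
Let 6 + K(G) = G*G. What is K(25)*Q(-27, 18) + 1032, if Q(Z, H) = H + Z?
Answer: -4539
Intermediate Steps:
K(G) = -6 + G² (K(G) = -6 + G*G = -6 + G²)
K(25)*Q(-27, 18) + 1032 = (-6 + 25²)*(18 - 27) + 1032 = (-6 + 625)*(-9) + 1032 = 619*(-9) + 1032 = -5571 + 1032 = -4539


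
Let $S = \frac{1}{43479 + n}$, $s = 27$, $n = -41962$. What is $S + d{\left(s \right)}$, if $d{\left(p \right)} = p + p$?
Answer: $\frac{81919}{1517} \approx 54.001$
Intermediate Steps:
$S = \frac{1}{1517}$ ($S = \frac{1}{43479 - 41962} = \frac{1}{1517} \approx 0.0006592$)
$d{\left(p \right)} = 2 p$
$S + d{\left(s \right)} = \frac{1}{1517} + 2 \cdot 27 = \frac{1}{1517} + 54 = \frac{81919}{1517}$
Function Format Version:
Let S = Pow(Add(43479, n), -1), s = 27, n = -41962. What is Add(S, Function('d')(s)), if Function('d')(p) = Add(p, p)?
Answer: Rational(81919, 1517) ≈ 54.001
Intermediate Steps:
S = Rational(1, 1517) (S = Pow(Add(43479, -41962), -1) = Pow(1517, -1) = Rational(1, 1517) ≈ 0.00065920)
Function('d')(p) = Mul(2, p)
Add(S, Function('d')(s)) = Add(Rational(1, 1517), Mul(2, 27)) = Add(Rational(1, 1517), 54) = Rational(81919, 1517)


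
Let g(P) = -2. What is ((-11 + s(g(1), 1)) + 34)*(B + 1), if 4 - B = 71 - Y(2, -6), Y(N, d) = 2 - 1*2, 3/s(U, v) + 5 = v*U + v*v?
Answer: -1485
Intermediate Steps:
s(U, v) = 3/(-5 + v² + U*v) (s(U, v) = 3/(-5 + (v*U + v*v)) = 3/(-5 + (U*v + v²)) = 3/(-5 + (v² + U*v)) = 3/(-5 + v² + U*v))
Y(N, d) = 0 (Y(N, d) = 2 - 2 = 0)
B = -67 (B = 4 - (71 - 1*0) = 4 - (71 + 0) = 4 - 1*71 = 4 - 71 = -67)
((-11 + s(g(1), 1)) + 34)*(B + 1) = ((-11 + 3/(-5 + 1² - 2*1)) + 34)*(-67 + 1) = ((-11 + 3/(-5 + 1 - 2)) + 34)*(-66) = ((-11 + 3/(-6)) + 34)*(-66) = ((-11 + 3*(-⅙)) + 34)*(-66) = ((-11 - ½) + 34)*(-66) = (-23/2 + 34)*(-66) = (45/2)*(-66) = -1485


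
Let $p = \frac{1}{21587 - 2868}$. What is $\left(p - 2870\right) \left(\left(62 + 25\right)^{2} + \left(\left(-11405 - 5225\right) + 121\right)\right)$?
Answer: $\frac{480288349260}{18719} \approx 2.5658 \cdot 10^{7}$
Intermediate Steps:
$p = \frac{1}{18719} \approx 5.3422 \cdot 10^{-5}$
$\left(p - 2870\right) \left(\left(62 + 25\right)^{2} + \left(\left(-11405 - 5225\right) + 121\right)\right) = \left(\frac{1}{18719} - 2870\right) \left(\left(62 + 25\right)^{2} + \left(\left(-11405 - 5225\right) + 121\right)\right) = - \frac{53723529 \left(87^{2} + \left(-16630 + 121\right)\right)}{18719} = - \frac{53723529 \left(7569 - 16509\right)}{18719} = \left(- \frac{53723529}{18719}\right) \left(-8940\right) = \frac{480288349260}{18719}$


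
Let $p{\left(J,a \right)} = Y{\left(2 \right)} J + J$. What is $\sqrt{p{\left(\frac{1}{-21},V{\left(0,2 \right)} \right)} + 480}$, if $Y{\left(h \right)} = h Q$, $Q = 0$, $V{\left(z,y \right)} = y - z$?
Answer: $\frac{\sqrt{211659}}{21} \approx 21.908$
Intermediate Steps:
$Y{\left(h \right)} = 0$ ($Y{\left(h \right)} = h 0 = 0$)
$p{\left(J,a \right)} = J$ ($p{\left(J,a \right)} = 0 J + J = 0 + J = J$)
$\sqrt{p{\left(\frac{1}{-21},V{\left(0,2 \right)} \right)} + 480} = \sqrt{\frac{1}{-21} + 480} = \sqrt{- \frac{1}{21} + 480} = \sqrt{\frac{10079}{21}} = \frac{\sqrt{211659}}{21}$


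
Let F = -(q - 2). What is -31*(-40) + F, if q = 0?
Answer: 1242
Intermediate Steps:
F = 2 (F = -(0 - 2) = -1*(-2) = 2)
-31*(-40) + F = -31*(-40) + 2 = 1240 + 2 = 1242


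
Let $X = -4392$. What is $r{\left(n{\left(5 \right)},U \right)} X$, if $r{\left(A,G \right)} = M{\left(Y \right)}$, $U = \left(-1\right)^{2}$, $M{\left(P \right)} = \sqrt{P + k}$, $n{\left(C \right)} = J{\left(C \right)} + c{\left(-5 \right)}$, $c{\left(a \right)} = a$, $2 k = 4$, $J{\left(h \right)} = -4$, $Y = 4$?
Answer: $- 4392 \sqrt{6} \approx -10758.0$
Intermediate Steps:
$k = 2$ ($k = \frac{1}{2} \cdot 4 = 2$)
$n{\left(C \right)} = -9$ ($n{\left(C \right)} = -4 - 5 = -9$)
$M{\left(P \right)} = \sqrt{2 + P}$ ($M{\left(P \right)} = \sqrt{P + 2} = \sqrt{2 + P}$)
$U = 1$
$r{\left(A,G \right)} = \sqrt{6}$ ($r{\left(A,G \right)} = \sqrt{2 + 4} = \sqrt{6}$)
$r{\left(n{\left(5 \right)},U \right)} X = \sqrt{6} \left(-4392\right) = - 4392 \sqrt{6}$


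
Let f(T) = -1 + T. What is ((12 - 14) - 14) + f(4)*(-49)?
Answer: -163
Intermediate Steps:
((12 - 14) - 14) + f(4)*(-49) = ((12 - 14) - 14) + (-1 + 4)*(-49) = (-2 - 14) + 3*(-49) = -16 - 147 = -163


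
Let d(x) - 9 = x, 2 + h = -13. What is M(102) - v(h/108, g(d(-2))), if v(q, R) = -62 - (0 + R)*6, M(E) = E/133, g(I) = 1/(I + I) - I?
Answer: 2819/133 ≈ 21.195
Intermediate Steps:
h = -15 (h = -2 - 13 = -15)
d(x) = 9 + x
g(I) = 1/(2*I) - I
M(E) = E/133 (M(E) = E*(1/133) = E/133)
v(q, R) = -62 - 6*R (v(q, R) = -62 - R*6 = -62 - 6*R)
M(102) - v(h/108, g(d(-2))) = (1/133)*102 - (-62 - 6*(1/(2*(9 - 2)) - (9 - 2))) = 102/133 - (-62 - 6*((½)/7 - 1*7)) = 102/133 - (-62 - 6*((½)*(⅐) - 7)) = 102/133 - (-62 - 6*(1/14 - 7)) = 102/133 - (-62 - 6*(-97/14)) = 102/133 - (-62 + 291/7) = 102/133 - 1*(-143/7) = 102/133 + 143/7 = 2819/133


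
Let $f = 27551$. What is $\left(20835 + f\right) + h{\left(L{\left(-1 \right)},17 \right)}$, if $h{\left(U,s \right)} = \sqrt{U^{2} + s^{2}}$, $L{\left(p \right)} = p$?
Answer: $48386 + \sqrt{290} \approx 48403.0$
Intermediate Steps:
$\left(20835 + f\right) + h{\left(L{\left(-1 \right)},17 \right)} = \left(20835 + 27551\right) + \sqrt{\left(-1\right)^{2} + 17^{2}} = 48386 + \sqrt{1 + 289} = 48386 + \sqrt{290}$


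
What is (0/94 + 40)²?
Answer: 1600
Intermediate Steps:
(0/94 + 40)² = (0*(1/94) + 40)² = (0 + 40)² = 40² = 1600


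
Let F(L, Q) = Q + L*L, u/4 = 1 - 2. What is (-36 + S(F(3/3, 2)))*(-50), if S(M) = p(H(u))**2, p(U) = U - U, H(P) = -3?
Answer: 1800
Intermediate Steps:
u = -4 (u = 4*(1 - 2) = 4*(-1) = -4)
F(L, Q) = Q + L**2
p(U) = 0
S(M) = 0 (S(M) = 0**2 = 0)
(-36 + S(F(3/3, 2)))*(-50) = (-36 + 0)*(-50) = -36*(-50) = 1800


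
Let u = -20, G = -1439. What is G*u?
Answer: 28780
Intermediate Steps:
G*u = -1439*(-20) = 28780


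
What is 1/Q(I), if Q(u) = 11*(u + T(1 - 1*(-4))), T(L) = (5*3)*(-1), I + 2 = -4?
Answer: -1/231 ≈ -0.0043290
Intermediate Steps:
I = -6 (I = -2 - 4 = -6)
T(L) = -15 (T(L) = 15*(-1) = -15)
Q(u) = -165 + 11*u (Q(u) = 11*(u - 15) = 11*(-15 + u) = -165 + 11*u)
1/Q(I) = 1/(-165 + 11*(-6)) = 1/(-165 - 66) = 1/(-231) = -1/231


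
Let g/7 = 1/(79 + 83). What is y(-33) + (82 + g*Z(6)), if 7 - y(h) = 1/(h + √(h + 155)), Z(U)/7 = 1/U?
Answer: 83732695/939924 + √122/967 ≈ 89.096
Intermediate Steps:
g = 7/162 (g = 7/(79 + 83) = 7/162 ≈ 0.043210)
Z(U) = 7/U
y(h) = 7 - 1/(h + √(155 + h)) (y(h) = 7 - 1/(h + √(h + 155)) = 7 - 1/(h + √(155 + h)))
y(-33) + (82 + g*Z(6)) = (-1 + 7*(-33) + 7*√(155 - 33))/(-33 + √(155 - 33)) + (82 + 7*(7/6)/162) = (-1 - 231 + 7*√122)/(-33 + √122) + (82 + 7*(7*(⅙))/162) = (-232 + 7*√122)/(-33 + √122) + (82 + (7/162)*(7/6)) = (-232 + 7*√122)/(-33 + √122) + (82 + 49/972) = (-232 + 7*√122)/(-33 + √122) + 79753/972 = 79753/972 + (-232 + 7*√122)/(-33 + √122)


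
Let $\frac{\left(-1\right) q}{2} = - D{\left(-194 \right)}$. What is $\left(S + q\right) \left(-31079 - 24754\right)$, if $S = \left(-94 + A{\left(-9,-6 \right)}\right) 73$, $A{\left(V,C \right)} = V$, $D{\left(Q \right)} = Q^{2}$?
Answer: $-3782853249$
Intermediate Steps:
$q = 75272$ ($q = - 2 \left(- \left(-194\right)^{2}\right) = - 2 \left(\left(-1\right) 37636\right) = \left(-2\right) \left(-37636\right) = 75272$)
$S = -7519$ ($S = \left(-94 - 9\right) 73 = \left(-103\right) 73 = -7519$)
$\left(S + q\right) \left(-31079 - 24754\right) = \left(-7519 + 75272\right) \left(-31079 - 24754\right) = 67753 \left(-55833\right) = -3782853249$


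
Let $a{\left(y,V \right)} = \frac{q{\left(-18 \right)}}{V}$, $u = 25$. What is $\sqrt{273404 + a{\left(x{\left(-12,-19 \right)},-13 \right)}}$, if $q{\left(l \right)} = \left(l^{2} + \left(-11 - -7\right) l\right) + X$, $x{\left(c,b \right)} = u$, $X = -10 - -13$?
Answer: $\frac{\sqrt{46200089}}{13} \approx 522.85$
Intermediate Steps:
$X = 3$ ($X = -10 + 13 = 3$)
$x{\left(c,b \right)} = 25$
$q{\left(l \right)} = 3 + l^{2} - 4 l$ ($q{\left(l \right)} = \left(l^{2} + \left(-11 - -7\right) l\right) + 3 = \left(l^{2} + \left(-11 + 7\right) l\right) + 3 = \left(l^{2} - 4 l\right) + 3 = 3 + l^{2} - 4 l$)
$a{\left(y,V \right)} = \frac{399}{V}$ ($a{\left(y,V \right)} = \frac{3 + \left(-18\right)^{2} - -72}{V} = \frac{3 + 324 + 72}{V} = \frac{399}{V}$)
$\sqrt{273404 + a{\left(x{\left(-12,-19 \right)},-13 \right)}} = \sqrt{273404 + \frac{399}{-13}} = \sqrt{273404 + 399 \left(- \frac{1}{13}\right)} = \sqrt{273404 - \frac{399}{13}} = \sqrt{\frac{3553853}{13}} = \frac{\sqrt{46200089}}{13}$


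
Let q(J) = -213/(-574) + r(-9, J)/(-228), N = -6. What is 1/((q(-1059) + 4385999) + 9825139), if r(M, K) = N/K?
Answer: 5774727/82065444452069 ≈ 7.0367e-8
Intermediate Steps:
r(M, K) = -6/K
q(J) = 213/574 + 1/(38*J) (q(J) = -213/(-574) - 6/J/(-228) = -213*(-1/574) - 6/J*(-1/228) = 213/574 + 1/(38*J))
1/((q(-1059) + 4385999) + 9825139) = 1/(((1/10906)*(287 + 4047*(-1059))/(-1059) + 4385999) + 9825139) = 1/(((1/10906)*(-1/1059)*(287 - 4285773) + 4385999) + 9825139) = 1/(((1/10906)*(-1/1059)*(-4285486) + 4385999) + 9825139) = 1/((2142743/5774727 + 4385999) + 9825139) = 1/(25327948990016/5774727 + 9825139) = 1/(82065444452069/5774727) = 5774727/82065444452069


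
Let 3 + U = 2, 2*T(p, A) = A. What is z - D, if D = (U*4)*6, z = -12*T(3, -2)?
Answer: 36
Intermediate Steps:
T(p, A) = A/2
U = -1 (U = -3 + 2 = -1)
z = 12 (z = -6*(-2) = -12*(-1) = 12)
D = -24 (D = -1*4*6 = -4*6 = -24)
z - D = 12 - 1*(-24) = 12 + 24 = 36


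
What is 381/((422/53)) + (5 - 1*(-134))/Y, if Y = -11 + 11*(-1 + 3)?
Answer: 280781/4642 ≈ 60.487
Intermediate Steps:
Y = 11 (Y = -11 + 11*2 = -11 + 22 = 11)
381/((422/53)) + (5 - 1*(-134))/Y = 381/((422/53)) + (5 - 1*(-134))/11 = 381/((422*(1/53))) + (5 + 134)*(1/11) = 381/(422/53) + 139*(1/11) = 381*(53/422) + 139/11 = 20193/422 + 139/11 = 280781/4642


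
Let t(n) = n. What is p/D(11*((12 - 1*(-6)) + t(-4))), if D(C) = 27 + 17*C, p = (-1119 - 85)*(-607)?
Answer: 730828/2645 ≈ 276.31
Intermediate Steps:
p = 730828 (p = -1204*(-607) = 730828)
p/D(11*((12 - 1*(-6)) + t(-4))) = 730828/(27 + 17*(11*((12 - 1*(-6)) - 4))) = 730828/(27 + 17*(11*((12 + 6) - 4))) = 730828/(27 + 17*(11*(18 - 4))) = 730828/(27 + 17*(11*14)) = 730828/(27 + 17*154) = 730828/(27 + 2618) = 730828/2645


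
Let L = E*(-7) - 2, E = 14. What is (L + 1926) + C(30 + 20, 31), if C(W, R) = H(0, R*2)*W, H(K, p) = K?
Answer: 1826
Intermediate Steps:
C(W, R) = 0 (C(W, R) = 0*W = 0)
L = -100 (L = 14*(-7) - 2 = -98 - 2 = -100)
(L + 1926) + C(30 + 20, 31) = (-100 + 1926) + 0 = 1826 + 0 = 1826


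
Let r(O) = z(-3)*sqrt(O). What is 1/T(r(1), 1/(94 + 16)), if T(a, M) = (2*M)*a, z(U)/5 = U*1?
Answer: -11/3 ≈ -3.6667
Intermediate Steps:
z(U) = 5*U (z(U) = 5*(U*1) = 5*U)
r(O) = -15*sqrt(O) (r(O) = (5*(-3))*sqrt(O) = -15*sqrt(O))
T(a, M) = 2*M*a
1/T(r(1), 1/(94 + 16)) = 1/(2*(-15*sqrt(1))/(94 + 16)) = 1/(2*(-15*1)/110) = 1/(2*(1/110)*(-15)) = 1/(-3/11) = -11/3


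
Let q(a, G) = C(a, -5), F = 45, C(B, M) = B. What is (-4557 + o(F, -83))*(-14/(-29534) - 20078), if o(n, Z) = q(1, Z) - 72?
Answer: 1372164138332/14767 ≈ 9.2921e+7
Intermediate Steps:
q(a, G) = a
o(n, Z) = -71 (o(n, Z) = 1 - 72 = -71)
(-4557 + o(F, -83))*(-14/(-29534) - 20078) = (-4557 - 71)*(-14/(-29534) - 20078) = -4628*(-14*(-1/29534) - 20078) = -4628*(7/14767 - 20078) = -4628*(-296491819/14767) = 1372164138332/14767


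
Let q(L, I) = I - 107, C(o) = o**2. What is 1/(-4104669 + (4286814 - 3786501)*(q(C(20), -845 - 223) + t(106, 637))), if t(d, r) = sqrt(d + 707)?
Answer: -65774716/38914207767409371 - 166771*sqrt(813)/116742623302228113 ≈ -1.7310e-9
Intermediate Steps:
t(d, r) = sqrt(707 + d)
q(L, I) = -107 + I
1/(-4104669 + (4286814 - 3786501)*(q(C(20), -845 - 223) + t(106, 637))) = 1/(-4104669 + (4286814 - 3786501)*((-107 + (-845 - 223)) + sqrt(707 + 106))) = 1/(-4104669 + 500313*((-107 - 1068) + sqrt(813))) = 1/(-4104669 + 500313*(-1175 + sqrt(813))) = 1/(-4104669 + (-587867775 + 500313*sqrt(813))) = 1/(-591972444 + 500313*sqrt(813))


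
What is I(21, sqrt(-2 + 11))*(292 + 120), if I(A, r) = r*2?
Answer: 2472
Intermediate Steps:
I(A, r) = 2*r
I(21, sqrt(-2 + 11))*(292 + 120) = (2*sqrt(-2 + 11))*(292 + 120) = (2*sqrt(9))*412 = (2*3)*412 = 6*412 = 2472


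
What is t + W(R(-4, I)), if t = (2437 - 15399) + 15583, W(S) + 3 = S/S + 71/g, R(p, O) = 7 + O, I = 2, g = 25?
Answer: 65546/25 ≈ 2621.8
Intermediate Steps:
W(S) = 21/25 (W(S) = -3 + (S/S + 71/25) = -3 + (1 + 71*(1/25)) = -3 + (1 + 71/25) = -3 + 96/25 = 21/25)
t = 2621 (t = -12962 + 15583 = 2621)
t + W(R(-4, I)) = 2621 + 21/25 = 65546/25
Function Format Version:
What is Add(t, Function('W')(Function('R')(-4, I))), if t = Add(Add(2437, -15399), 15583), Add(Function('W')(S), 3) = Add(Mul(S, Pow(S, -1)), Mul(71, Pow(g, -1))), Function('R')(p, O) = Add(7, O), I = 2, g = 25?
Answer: Rational(65546, 25) ≈ 2621.8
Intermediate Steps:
Function('W')(S) = Rational(21, 25) (Function('W')(S) = Add(-3, Add(Mul(S, Pow(S, -1)), Mul(71, Pow(25, -1)))) = Add(-3, Add(1, Mul(71, Rational(1, 25)))) = Add(-3, Add(1, Rational(71, 25))) = Add(-3, Rational(96, 25)) = Rational(21, 25))
t = 2621 (t = Add(-12962, 15583) = 2621)
Add(t, Function('W')(Function('R')(-4, I))) = Add(2621, Rational(21, 25)) = Rational(65546, 25)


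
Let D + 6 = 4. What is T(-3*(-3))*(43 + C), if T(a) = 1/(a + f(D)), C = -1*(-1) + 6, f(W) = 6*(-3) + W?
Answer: -50/11 ≈ -4.5455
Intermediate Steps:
D = -2 (D = -6 + 4 = -2)
f(W) = -18 + W
C = 7 (C = 1 + 6 = 7)
T(a) = 1/(-20 + a) (T(a) = 1/(a + (-18 - 2)) = 1/(a - 20) = 1/(-20 + a))
T(-3*(-3))*(43 + C) = (43 + 7)/(-20 - 3*(-3)) = 50/(-20 + 9) = 50/(-11) = -1/11*50 = -50/11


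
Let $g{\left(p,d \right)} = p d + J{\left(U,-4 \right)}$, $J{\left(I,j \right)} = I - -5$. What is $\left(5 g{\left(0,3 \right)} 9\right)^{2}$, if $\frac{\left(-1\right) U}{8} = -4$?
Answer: $2772225$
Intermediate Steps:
$U = 32$ ($U = \left(-8\right) \left(-4\right) = 32$)
$J{\left(I,j \right)} = 5 + I$ ($J{\left(I,j \right)} = I + 5 = 5 + I$)
$g{\left(p,d \right)} = 37 + d p$ ($g{\left(p,d \right)} = p d + \left(5 + 32\right) = d p + 37 = 37 + d p$)
$\left(5 g{\left(0,3 \right)} 9\right)^{2} = \left(5 \left(37 + 3 \cdot 0\right) 9\right)^{2} = \left(5 \left(37 + 0\right) 9\right)^{2} = \left(5 \cdot 37 \cdot 9\right)^{2} = \left(185 \cdot 9\right)^{2} = 1665^{2} = 2772225$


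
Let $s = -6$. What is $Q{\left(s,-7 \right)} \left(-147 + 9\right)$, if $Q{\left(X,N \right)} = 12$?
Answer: $-1656$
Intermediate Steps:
$Q{\left(s,-7 \right)} \left(-147 + 9\right) = 12 \left(-147 + 9\right) = 12 \left(-138\right) = -1656$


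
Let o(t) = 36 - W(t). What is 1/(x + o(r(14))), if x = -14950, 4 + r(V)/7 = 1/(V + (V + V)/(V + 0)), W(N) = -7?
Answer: -1/14907 ≈ -6.7083e-5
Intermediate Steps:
r(V) = -28 + 7/(2 + V) (r(V) = -28 + 7/(V + (V + V)/(V + 0)) = -28 + 7/(V + (2*V)/V) = -28 + 7/(V + 2) = -28 + 7/(2 + V))
o(t) = 43 (o(t) = 36 - 1*(-7) = 36 + 7 = 43)
1/(x + o(r(14))) = 1/(-14950 + 43) = 1/(-14907) = -1/14907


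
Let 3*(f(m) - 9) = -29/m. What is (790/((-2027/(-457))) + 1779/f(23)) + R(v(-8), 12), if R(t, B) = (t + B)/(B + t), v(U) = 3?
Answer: 463746021/1199984 ≈ 386.46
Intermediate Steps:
f(m) = 9 - 29/(3*m) (f(m) = 9 + (-29/m)/3 = 9 - 29/(3*m))
R(t, B) = 1 (R(t, B) = (B + t)/(B + t) = 1)
(790/((-2027/(-457))) + 1779/f(23)) + R(v(-8), 12) = (790/((-2027/(-457))) + 1779/(9 - 29/3/23)) + 1 = (790/((-2027*(-1/457))) + 1779/(9 - 29/3*1/23)) + 1 = (790/(2027/457) + 1779/(9 - 29/69)) + 1 = (790*(457/2027) + 1779/(592/69)) + 1 = (361030/2027 + 1779*(69/592)) + 1 = (361030/2027 + 122751/592) + 1 = 462546037/1199984 + 1 = 463746021/1199984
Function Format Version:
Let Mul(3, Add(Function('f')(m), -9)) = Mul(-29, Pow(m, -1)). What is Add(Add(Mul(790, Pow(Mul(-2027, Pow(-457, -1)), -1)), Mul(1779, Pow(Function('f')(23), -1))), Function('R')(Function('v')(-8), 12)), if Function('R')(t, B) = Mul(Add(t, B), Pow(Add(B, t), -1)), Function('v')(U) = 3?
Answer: Rational(463746021, 1199984) ≈ 386.46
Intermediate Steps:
Function('f')(m) = Add(9, Mul(Rational(-29, 3), Pow(m, -1))) (Function('f')(m) = Add(9, Mul(Rational(1, 3), Mul(-29, Pow(m, -1)))) = Add(9, Mul(Rational(-29, 3), Pow(m, -1))))
Function('R')(t, B) = 1 (Function('R')(t, B) = Mul(Add(B, t), Pow(Add(B, t), -1)) = 1)
Add(Add(Mul(790, Pow(Mul(-2027, Pow(-457, -1)), -1)), Mul(1779, Pow(Function('f')(23), -1))), Function('R')(Function('v')(-8), 12)) = Add(Add(Mul(790, Pow(Mul(-2027, Pow(-457, -1)), -1)), Mul(1779, Pow(Add(9, Mul(Rational(-29, 3), Pow(23, -1))), -1))), 1) = Add(Add(Mul(790, Pow(Mul(-2027, Rational(-1, 457)), -1)), Mul(1779, Pow(Add(9, Mul(Rational(-29, 3), Rational(1, 23))), -1))), 1) = Add(Add(Mul(790, Pow(Rational(2027, 457), -1)), Mul(1779, Pow(Add(9, Rational(-29, 69)), -1))), 1) = Add(Add(Mul(790, Rational(457, 2027)), Mul(1779, Pow(Rational(592, 69), -1))), 1) = Add(Add(Rational(361030, 2027), Mul(1779, Rational(69, 592))), 1) = Add(Add(Rational(361030, 2027), Rational(122751, 592)), 1) = Add(Rational(462546037, 1199984), 1) = Rational(463746021, 1199984)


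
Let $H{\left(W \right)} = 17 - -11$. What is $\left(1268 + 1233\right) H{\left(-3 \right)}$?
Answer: $70028$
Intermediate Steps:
$H{\left(W \right)} = 28$ ($H{\left(W \right)} = 17 + 11 = 28$)
$\left(1268 + 1233\right) H{\left(-3 \right)} = \left(1268 + 1233\right) 28 = 2501 \cdot 28 = 70028$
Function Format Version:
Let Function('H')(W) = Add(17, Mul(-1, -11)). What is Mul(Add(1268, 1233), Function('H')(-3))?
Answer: 70028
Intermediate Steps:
Function('H')(W) = 28 (Function('H')(W) = Add(17, 11) = 28)
Mul(Add(1268, 1233), Function('H')(-3)) = Mul(Add(1268, 1233), 28) = Mul(2501, 28) = 70028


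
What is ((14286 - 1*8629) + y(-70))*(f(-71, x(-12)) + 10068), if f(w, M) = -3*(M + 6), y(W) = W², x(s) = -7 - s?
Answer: 105939495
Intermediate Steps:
f(w, M) = -18 - 3*M (f(w, M) = -3*(6 + M) = -18 - 3*M)
((14286 - 1*8629) + y(-70))*(f(-71, x(-12)) + 10068) = ((14286 - 1*8629) + (-70)²)*((-18 - 3*(-7 - 1*(-12))) + 10068) = ((14286 - 8629) + 4900)*((-18 - 3*(-7 + 12)) + 10068) = (5657 + 4900)*((-18 - 3*5) + 10068) = 10557*((-18 - 15) + 10068) = 10557*(-33 + 10068) = 10557*10035 = 105939495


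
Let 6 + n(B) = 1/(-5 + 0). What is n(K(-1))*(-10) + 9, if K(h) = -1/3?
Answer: 71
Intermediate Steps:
K(h) = -⅓ (K(h) = -1*⅓ = -⅓)
n(B) = -31/5 (n(B) = -6 + 1/(-5 + 0) = -6 + 1/(-5) = -6 - ⅕ = -31/5)
n(K(-1))*(-10) + 9 = -31/5*(-10) + 9 = 62 + 9 = 71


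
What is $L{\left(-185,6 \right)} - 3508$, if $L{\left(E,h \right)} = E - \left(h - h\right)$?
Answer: $-3693$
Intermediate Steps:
$L{\left(E,h \right)} = E$ ($L{\left(E,h \right)} = E - 0 = E + 0 = E$)
$L{\left(-185,6 \right)} - 3508 = -185 - 3508 = -3693$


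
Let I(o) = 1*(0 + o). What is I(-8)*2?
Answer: -16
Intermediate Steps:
I(o) = o (I(o) = 1*o = o)
I(-8)*2 = -8*2 = -16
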